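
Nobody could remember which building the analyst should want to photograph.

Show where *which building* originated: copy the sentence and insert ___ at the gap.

Nobody could remember which building the analyst should want to photograph ___.

Underlying clause: The analyst should want to photograph which building.
'which building' is the direct object of 'photograph'. The gap is right after 'photograph'.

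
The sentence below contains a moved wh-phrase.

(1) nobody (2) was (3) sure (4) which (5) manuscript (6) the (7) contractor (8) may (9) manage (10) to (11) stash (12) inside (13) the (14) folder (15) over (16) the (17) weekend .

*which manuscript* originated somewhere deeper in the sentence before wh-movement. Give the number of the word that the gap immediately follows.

In situ: The contractor may manage to stash which manuscript inside the folder over the weekend.
'which manuscript' functions as the direct object of 'stash'. It moves to the left edge, and the trace sits right after 'stash':
Nobody was sure which manuscript the contractor may manage to stash ___ inside the folder over the weekend.
'stash' is word 11.

11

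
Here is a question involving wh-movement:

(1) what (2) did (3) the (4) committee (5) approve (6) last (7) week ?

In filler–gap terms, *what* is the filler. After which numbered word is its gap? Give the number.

In situ: The committee did approve what last week.
'what' is the direct object of 'approve'. It moves to the left edge, and the trace sits right after 'approve':
What did the committee approve ___ last week?
'approve' is word 5.

5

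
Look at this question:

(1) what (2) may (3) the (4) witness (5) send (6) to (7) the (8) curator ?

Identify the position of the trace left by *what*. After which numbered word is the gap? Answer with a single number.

5

Before movement: The witness may send what to the curator.
'what' is the direct object of 'send'. Fronting leaves a gap immediately after 'send':
What may the witness send ___ to the curator?
'send' is word 5.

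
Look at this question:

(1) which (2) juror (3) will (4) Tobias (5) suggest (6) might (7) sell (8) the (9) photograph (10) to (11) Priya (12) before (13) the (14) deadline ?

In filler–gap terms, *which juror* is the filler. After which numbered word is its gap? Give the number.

5

Underlying clause: Tobias will suggest which juror might sell the photograph to Priya before the deadline.
'which juror' functions as the subject of the clause embedded under 'suggest'. Fronting leaves a gap immediately after 'suggest':
Which juror will Tobias suggest ___ might sell the photograph to Priya before the deadline?
'suggest' is word 5.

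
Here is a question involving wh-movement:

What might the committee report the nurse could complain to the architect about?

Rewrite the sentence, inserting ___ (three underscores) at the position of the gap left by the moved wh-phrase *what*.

Pre-movement form: The committee might report the nurse could complain to the architect about what.
The filler 'what' is interpreted as the object of the preposition 'about'. The gap is right after 'about'.

What might the committee report the nurse could complain to the architect about ___?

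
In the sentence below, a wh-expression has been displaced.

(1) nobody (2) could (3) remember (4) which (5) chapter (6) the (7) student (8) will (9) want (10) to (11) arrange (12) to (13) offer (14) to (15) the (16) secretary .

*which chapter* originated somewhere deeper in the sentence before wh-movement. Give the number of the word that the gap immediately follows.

Pre-movement form: The student will want to arrange to offer which chapter to the secretary.
The filler 'which chapter' is interpreted as the direct object of 'offer'. It moves to the left edge, and the trace sits right after 'offer':
Nobody could remember which chapter the student will want to arrange to offer ___ to the secretary.
'offer' is word 13.

13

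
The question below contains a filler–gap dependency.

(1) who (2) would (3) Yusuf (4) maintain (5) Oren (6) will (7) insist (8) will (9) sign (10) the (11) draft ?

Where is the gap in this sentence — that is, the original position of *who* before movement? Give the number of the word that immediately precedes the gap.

In situ: Yusuf would maintain Oren will insist who will sign the draft.
'who' functions as the subject of the clause embedded under 'insist'. Fronting leaves a gap immediately after 'insist':
Who would Yusuf maintain Oren will insist ___ will sign the draft?
'insist' is word 7.

7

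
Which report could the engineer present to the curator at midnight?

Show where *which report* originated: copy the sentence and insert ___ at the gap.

Which report could the engineer present ___ to the curator at midnight?

Underlying clause: The engineer could present which report to the curator at midnight.
'which report' is the direct object of 'present'. The gap is right after 'present'.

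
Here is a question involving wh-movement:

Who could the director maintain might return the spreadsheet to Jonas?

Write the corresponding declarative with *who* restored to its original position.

The director could maintain who might return the spreadsheet to Jonas.

'who' functions as the subject of the clause embedded under 'maintain'. It moves to the left edge, and the trace sits right after 'maintain':
Who could the director maintain ___ might return the spreadsheet to Jonas?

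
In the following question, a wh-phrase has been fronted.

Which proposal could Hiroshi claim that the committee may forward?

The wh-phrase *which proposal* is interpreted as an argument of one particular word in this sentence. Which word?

Underlying clause: Hiroshi could claim that the committee may forward which proposal.
'which proposal' is the direct object of 'forward'. Wh-movement fronts it, leaving a gap right after 'forward':
Which proposal could Hiroshi claim that the committee may forward ___?

forward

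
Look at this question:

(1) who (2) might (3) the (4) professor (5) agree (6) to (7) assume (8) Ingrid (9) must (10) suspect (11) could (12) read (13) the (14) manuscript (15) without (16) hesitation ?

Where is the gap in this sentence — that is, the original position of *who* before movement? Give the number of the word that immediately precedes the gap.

Pre-movement form: The professor might agree to assume Ingrid must suspect who could read the manuscript without hesitation.
'who' is the subject of the clause embedded under 'suspect'. Fronting leaves a gap immediately after 'suspect':
Who might the professor agree to assume Ingrid must suspect ___ could read the manuscript without hesitation?
'suspect' is word 10.

10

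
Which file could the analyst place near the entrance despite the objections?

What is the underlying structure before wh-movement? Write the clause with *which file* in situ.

'which file' functions as the direct object of 'place'. It moves to the left edge, and the trace sits right after 'place':
Which file could the analyst place ___ near the entrance despite the objections?

The analyst could place which file near the entrance despite the objections.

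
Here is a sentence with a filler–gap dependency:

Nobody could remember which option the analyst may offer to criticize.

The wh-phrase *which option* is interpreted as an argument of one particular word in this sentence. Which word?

Underlying clause: The analyst may offer to criticize which option.
'which option' functions as the direct object of 'criticize'. It moves to the left edge, and the trace sits right after 'criticize':
Nobody could remember which option the analyst may offer to criticize ___.

criticize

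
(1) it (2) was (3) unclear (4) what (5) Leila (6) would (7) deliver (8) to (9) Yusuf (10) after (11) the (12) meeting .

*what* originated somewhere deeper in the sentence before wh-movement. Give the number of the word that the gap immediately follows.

7

Underlying clause: Leila would deliver what to Yusuf after the meeting.
'what' functions as the direct object of 'deliver'. Wh-movement fronts it, leaving a gap right after 'deliver':
It was unclear what Leila would deliver ___ to Yusuf after the meeting.
'deliver' is word 7.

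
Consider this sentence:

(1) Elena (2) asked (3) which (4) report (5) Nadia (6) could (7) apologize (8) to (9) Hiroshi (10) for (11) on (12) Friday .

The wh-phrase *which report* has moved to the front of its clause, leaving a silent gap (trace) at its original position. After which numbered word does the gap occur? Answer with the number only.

Underlying clause: Nadia could apologize to Hiroshi for which report on Friday.
The filler 'which report' is interpreted as the object of the preposition 'for'. Fronting leaves a gap immediately after 'for':
Elena asked which report Nadia could apologize to Hiroshi for ___ on Friday.
'for' is word 10.

10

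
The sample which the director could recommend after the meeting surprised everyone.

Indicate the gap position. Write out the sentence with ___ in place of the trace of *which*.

'which' functions as the direct object of 'recommend'. The gap is right after 'recommend'.

The sample which the director could recommend ___ after the meeting surprised everyone.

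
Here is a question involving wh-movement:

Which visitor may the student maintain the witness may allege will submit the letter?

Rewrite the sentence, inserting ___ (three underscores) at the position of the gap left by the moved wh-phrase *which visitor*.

Underlying clause: The student may maintain the witness may allege which visitor will submit the letter.
'which visitor' functions as the subject of the clause embedded under 'allege'. The gap is right after 'allege'.

Which visitor may the student maintain the witness may allege ___ will submit the letter?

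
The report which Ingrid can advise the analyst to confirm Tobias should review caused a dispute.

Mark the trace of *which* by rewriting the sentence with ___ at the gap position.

'which' functions as the direct object of 'review'. The gap is right after 'review'.

The report which Ingrid can advise the analyst to confirm Tobias should review ___ caused a dispute.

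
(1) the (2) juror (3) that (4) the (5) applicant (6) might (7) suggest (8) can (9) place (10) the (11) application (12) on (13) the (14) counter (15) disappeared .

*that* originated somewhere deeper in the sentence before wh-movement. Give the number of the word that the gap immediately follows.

The filler 'that' is interpreted as the subject of the clause embedded under 'suggest'. It moves to the left edge, and the trace sits right after 'suggest':
The juror that the applicant might suggest ___ can place the application on the counter disappeared.
'suggest' is word 7.

7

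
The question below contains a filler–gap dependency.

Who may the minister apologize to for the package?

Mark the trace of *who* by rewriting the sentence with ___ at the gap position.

Before movement: The minister may apologize to who for the package.
The filler 'who' is interpreted as the object of the preposition 'to'. The gap is right after 'to'.

Who may the minister apologize to ___ for the package?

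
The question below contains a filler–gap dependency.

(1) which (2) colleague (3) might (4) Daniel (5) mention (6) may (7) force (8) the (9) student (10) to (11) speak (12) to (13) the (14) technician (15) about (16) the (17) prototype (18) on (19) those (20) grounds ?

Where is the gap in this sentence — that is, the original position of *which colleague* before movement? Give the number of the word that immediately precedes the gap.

Pre-movement form: Daniel might mention which colleague may force the student to speak to the technician about the prototype on those grounds.
'which colleague' is the subject of the clause embedded under 'mention'. It moves to the left edge, and the trace sits right after 'mention':
Which colleague might Daniel mention ___ may force the student to speak to the technician about the prototype on those grounds?
'mention' is word 5.

5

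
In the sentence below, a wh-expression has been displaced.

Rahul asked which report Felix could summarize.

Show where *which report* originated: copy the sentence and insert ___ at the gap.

Rahul asked which report Felix could summarize ___.

Underlying clause: Felix could summarize which report.
'which report' functions as the direct object of 'summarize'. The gap is right after 'summarize'.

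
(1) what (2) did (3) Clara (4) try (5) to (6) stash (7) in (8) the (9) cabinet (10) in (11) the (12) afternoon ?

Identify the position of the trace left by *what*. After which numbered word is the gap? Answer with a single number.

Before movement: Clara did try to stash what in the cabinet in the afternoon.
'what' is the direct object of 'stash'. It moves to the left edge, and the trace sits right after 'stash':
What did Clara try to stash ___ in the cabinet in the afternoon?
'stash' is word 6.

6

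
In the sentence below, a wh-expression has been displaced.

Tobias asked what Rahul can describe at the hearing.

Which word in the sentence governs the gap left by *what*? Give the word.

Underlying clause: Rahul can describe what at the hearing.
The filler 'what' is interpreted as the direct object of 'describe'. Wh-movement fronts it, leaving a gap right after 'describe':
Tobias asked what Rahul can describe ___ at the hearing.

describe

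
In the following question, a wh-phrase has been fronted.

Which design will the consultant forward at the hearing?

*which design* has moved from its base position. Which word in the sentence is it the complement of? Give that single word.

forward

Before movement: The consultant will forward which design at the hearing.
'which design' is the direct object of 'forward'. Fronting leaves a gap immediately after 'forward':
Which design will the consultant forward ___ at the hearing?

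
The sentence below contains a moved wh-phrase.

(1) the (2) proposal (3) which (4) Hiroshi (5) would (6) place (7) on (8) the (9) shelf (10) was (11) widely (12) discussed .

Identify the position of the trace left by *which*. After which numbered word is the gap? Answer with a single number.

'which' is the direct object of 'place'. Fronting leaves a gap immediately after 'place':
The proposal which Hiroshi would place ___ on the shelf was widely discussed.
'place' is word 6.

6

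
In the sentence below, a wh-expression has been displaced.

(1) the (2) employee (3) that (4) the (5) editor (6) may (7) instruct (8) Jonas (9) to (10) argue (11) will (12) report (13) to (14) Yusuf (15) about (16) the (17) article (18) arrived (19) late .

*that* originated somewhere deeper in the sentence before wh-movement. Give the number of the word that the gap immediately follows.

10

The filler 'that' is interpreted as the subject of the clause embedded under 'argue'. Fronting leaves a gap immediately after 'argue':
The employee that the editor may instruct Jonas to argue ___ will report to Yusuf about the article arrived late.
'argue' is word 10.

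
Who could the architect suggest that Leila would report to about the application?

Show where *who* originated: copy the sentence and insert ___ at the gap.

In situ: The architect could suggest that Leila would report to who about the application.
'who' is the object of the preposition 'to'. The gap is right after 'to'.

Who could the architect suggest that Leila would report to ___ about the application?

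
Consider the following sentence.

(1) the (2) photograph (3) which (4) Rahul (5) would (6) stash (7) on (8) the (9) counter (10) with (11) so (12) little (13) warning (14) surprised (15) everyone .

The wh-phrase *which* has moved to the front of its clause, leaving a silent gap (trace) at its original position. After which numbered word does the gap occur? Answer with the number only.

'which' functions as the direct object of 'stash'. Wh-movement fronts it, leaving a gap right after 'stash':
The photograph which Rahul would stash ___ on the counter with so little warning surprised everyone.
'stash' is word 6.

6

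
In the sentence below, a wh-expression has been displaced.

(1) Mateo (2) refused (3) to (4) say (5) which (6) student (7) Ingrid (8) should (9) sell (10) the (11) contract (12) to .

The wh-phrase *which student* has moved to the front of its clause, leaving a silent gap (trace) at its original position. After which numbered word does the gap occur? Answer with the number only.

12

Pre-movement form: Ingrid should sell the contract to which student.
'which student' functions as the object of the preposition 'to' (recipient of 'sell'). Wh-movement fronts it, leaving a gap right after 'to':
Mateo refused to say which student Ingrid should sell the contract to ___.
'to' is word 12.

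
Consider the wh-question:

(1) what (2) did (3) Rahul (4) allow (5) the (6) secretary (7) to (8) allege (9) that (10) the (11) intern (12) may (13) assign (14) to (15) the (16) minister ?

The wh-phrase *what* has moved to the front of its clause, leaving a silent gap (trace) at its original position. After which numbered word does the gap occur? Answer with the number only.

13

Underlying clause: Rahul did allow the secretary to allege that the intern may assign what to the minister.
The filler 'what' is interpreted as the direct object of 'assign'. Wh-movement fronts it, leaving a gap right after 'assign':
What did Rahul allow the secretary to allege that the intern may assign ___ to the minister?
'assign' is word 13.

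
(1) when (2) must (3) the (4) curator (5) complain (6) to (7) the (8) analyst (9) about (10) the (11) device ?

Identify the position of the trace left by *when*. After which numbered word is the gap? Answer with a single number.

11

Before movement: The curator must complain to the analyst about the device when.
The filler 'when' is interpreted as the temporal adjunct. Wh-movement fronts it, leaving a gap right after 'device':
When must the curator complain to the analyst about the device ___?
'device' is word 11.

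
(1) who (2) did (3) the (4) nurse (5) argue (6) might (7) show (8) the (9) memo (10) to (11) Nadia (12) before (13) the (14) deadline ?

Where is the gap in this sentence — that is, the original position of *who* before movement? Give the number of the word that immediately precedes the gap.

Before movement: The nurse did argue who might show the memo to Nadia before the deadline.
'who' functions as the subject of the clause embedded under 'argue'. Wh-movement fronts it, leaving a gap right after 'argue':
Who did the nurse argue ___ might show the memo to Nadia before the deadline?
'argue' is word 5.

5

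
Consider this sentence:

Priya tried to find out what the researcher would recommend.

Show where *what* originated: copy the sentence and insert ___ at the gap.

Priya tried to find out what the researcher would recommend ___.

Pre-movement form: The researcher would recommend what.
'what' is the direct object of 'recommend'. The gap is right after 'recommend'.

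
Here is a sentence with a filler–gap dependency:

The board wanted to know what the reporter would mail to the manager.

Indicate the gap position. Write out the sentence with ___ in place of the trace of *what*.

The board wanted to know what the reporter would mail ___ to the manager.

Before movement: The reporter would mail what to the manager.
The filler 'what' is interpreted as the direct object of 'mail'. The gap is right after 'mail'.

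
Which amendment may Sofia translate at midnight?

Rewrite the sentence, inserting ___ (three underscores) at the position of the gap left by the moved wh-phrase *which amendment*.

Which amendment may Sofia translate ___ at midnight?

Underlying clause: Sofia may translate which amendment at midnight.
'which amendment' is the direct object of 'translate'. The gap is right after 'translate'.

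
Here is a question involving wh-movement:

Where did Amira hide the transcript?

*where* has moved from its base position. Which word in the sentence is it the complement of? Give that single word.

Underlying clause: Amira did hide the transcript where.
The filler 'where' is interpreted as the locative complement of 'hide'. Wh-movement fronts it, leaving a gap right after 'transcript':
Where did Amira hide the transcript ___?

hide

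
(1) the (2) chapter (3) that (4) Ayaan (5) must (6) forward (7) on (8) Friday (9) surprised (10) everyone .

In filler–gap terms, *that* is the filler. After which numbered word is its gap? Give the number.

'that' functions as the direct object of 'forward'. It moves to the left edge, and the trace sits right after 'forward':
The chapter that Ayaan must forward ___ on Friday surprised everyone.
'forward' is word 6.

6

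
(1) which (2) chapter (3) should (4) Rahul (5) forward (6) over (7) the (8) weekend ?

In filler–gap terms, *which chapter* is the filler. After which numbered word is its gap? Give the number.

5

In situ: Rahul should forward which chapter over the weekend.
'which chapter' functions as the direct object of 'forward'. It moves to the left edge, and the trace sits right after 'forward':
Which chapter should Rahul forward ___ over the weekend?
'forward' is word 5.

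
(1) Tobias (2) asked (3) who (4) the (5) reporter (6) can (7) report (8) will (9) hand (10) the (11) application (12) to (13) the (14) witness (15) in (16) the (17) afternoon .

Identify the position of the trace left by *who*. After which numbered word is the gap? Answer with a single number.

7

In situ: The reporter can report who will hand the application to the witness in the afternoon.
The filler 'who' is interpreted as the subject of the clause embedded under 'report'. Wh-movement fronts it, leaving a gap right after 'report':
Tobias asked who the reporter can report ___ will hand the application to the witness in the afternoon.
'report' is word 7.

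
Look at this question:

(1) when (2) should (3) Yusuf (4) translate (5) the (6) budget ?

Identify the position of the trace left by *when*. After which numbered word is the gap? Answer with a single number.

6

Underlying clause: Yusuf should translate the budget when.
The filler 'when' is interpreted as the temporal adjunct. Fronting leaves a gap immediately after 'budget':
When should Yusuf translate the budget ___?
'budget' is word 6.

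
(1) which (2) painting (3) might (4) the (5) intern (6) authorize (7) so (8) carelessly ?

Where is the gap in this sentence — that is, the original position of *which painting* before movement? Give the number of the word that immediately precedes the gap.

6

Underlying clause: The intern might authorize which painting so carelessly.
The filler 'which painting' is interpreted as the direct object of 'authorize'. Wh-movement fronts it, leaving a gap right after 'authorize':
Which painting might the intern authorize ___ so carelessly?
'authorize' is word 6.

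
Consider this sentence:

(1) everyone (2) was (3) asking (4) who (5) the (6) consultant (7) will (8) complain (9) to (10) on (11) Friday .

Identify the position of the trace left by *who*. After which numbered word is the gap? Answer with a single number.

Underlying clause: The consultant will complain to who on Friday.
'who' is the object of the preposition 'to'. Wh-movement fronts it, leaving a gap right after 'to':
Everyone was asking who the consultant will complain to ___ on Friday.
'to' is word 9.

9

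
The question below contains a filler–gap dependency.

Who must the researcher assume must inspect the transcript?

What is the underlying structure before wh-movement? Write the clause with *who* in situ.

'who' is the subject of the clause embedded under 'assume'. Wh-movement fronts it, leaving a gap right after 'assume':
Who must the researcher assume ___ must inspect the transcript?

The researcher must assume who must inspect the transcript.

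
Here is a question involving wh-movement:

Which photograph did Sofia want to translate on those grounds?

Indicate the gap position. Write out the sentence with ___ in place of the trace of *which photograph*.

In situ: Sofia did want to translate which photograph on those grounds.
'which photograph' is the direct object of 'translate'. The gap is right after 'translate'.

Which photograph did Sofia want to translate ___ on those grounds?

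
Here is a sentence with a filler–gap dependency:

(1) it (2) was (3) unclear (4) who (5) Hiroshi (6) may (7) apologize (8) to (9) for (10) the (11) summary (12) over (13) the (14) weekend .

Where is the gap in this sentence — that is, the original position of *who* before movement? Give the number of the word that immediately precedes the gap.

Pre-movement form: Hiroshi may apologize to who for the summary over the weekend.
The filler 'who' is interpreted as the object of the preposition 'to'. It moves to the left edge, and the trace sits right after 'to':
It was unclear who Hiroshi may apologize to ___ for the summary over the weekend.
'to' is word 8.

8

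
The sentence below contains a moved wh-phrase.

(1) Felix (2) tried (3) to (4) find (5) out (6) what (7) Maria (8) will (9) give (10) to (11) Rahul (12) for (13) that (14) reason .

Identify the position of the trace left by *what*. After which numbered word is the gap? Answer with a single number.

9

Before movement: Maria will give what to Rahul for that reason.
'what' is the direct object of 'give'. Fronting leaves a gap immediately after 'give':
Felix tried to find out what Maria will give ___ to Rahul for that reason.
'give' is word 9.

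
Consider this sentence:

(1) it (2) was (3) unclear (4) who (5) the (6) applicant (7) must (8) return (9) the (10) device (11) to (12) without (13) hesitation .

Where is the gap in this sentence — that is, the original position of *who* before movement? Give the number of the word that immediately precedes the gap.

Underlying clause: The applicant must return the device to who without hesitation.
The filler 'who' is interpreted as the object of the preposition 'to' (recipient of 'return'). It moves to the left edge, and the trace sits right after 'to':
It was unclear who the applicant must return the device to ___ without hesitation.
'to' is word 11.

11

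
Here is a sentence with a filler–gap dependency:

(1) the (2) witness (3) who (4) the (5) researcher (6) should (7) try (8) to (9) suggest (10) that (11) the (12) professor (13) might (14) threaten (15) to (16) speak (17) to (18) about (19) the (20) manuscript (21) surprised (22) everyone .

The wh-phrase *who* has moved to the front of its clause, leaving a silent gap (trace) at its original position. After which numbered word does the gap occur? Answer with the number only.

17

The filler 'who' is interpreted as the object of the preposition 'to'. Wh-movement fronts it, leaving a gap right after 'to':
The witness who the researcher should try to suggest that the professor might threaten to speak to ___ about the manuscript surprised everyone.
'to' is word 17.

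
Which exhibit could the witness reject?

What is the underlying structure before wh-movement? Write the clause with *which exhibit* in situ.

The witness could reject which exhibit.

'which exhibit' is the direct object of 'reject'. Fronting leaves a gap immediately after 'reject':
Which exhibit could the witness reject ___?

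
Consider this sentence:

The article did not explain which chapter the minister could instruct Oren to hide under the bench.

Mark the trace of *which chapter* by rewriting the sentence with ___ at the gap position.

Pre-movement form: The minister could instruct Oren to hide which chapter under the bench.
'which chapter' functions as the direct object of 'hide'. The gap is right after 'hide'.

The article did not explain which chapter the minister could instruct Oren to hide ___ under the bench.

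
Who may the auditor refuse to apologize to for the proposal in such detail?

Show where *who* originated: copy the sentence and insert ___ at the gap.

Who may the auditor refuse to apologize to ___ for the proposal in such detail?

In situ: The auditor may refuse to apologize to who for the proposal in such detail.
The filler 'who' is interpreted as the object of the preposition 'to'. The gap is right after 'to'.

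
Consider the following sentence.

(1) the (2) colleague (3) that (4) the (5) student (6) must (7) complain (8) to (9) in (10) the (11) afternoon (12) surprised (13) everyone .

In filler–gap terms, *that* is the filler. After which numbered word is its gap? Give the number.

'that' is the object of the preposition 'to'. Fronting leaves a gap immediately after 'to':
The colleague that the student must complain to ___ in the afternoon surprised everyone.
'to' is word 8.

8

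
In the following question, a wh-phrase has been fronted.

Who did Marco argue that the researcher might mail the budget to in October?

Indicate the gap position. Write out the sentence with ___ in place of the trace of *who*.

Who did Marco argue that the researcher might mail the budget to ___ in October?

Pre-movement form: Marco did argue that the researcher might mail the budget to who in October.
The filler 'who' is interpreted as the object of the preposition 'to' (recipient of 'mail'). The gap is right after 'to'.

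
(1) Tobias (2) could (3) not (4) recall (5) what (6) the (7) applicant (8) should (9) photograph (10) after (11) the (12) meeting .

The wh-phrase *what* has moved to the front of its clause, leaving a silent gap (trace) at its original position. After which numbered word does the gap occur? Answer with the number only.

Underlying clause: The applicant should photograph what after the meeting.
The filler 'what' is interpreted as the direct object of 'photograph'. Fronting leaves a gap immediately after 'photograph':
Tobias could not recall what the applicant should photograph ___ after the meeting.
'photograph' is word 9.

9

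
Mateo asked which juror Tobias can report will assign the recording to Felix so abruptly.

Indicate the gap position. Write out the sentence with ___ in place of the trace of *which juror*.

Before movement: Tobias can report which juror will assign the recording to Felix so abruptly.
'which juror' functions as the subject of the clause embedded under 'report'. The gap is right after 'report'.

Mateo asked which juror Tobias can report ___ will assign the recording to Felix so abruptly.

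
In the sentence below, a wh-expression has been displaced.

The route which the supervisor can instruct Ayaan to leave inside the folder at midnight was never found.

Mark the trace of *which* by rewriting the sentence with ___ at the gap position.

The filler 'which' is interpreted as the direct object of 'leave'. The gap is right after 'leave'.

The route which the supervisor can instruct Ayaan to leave ___ inside the folder at midnight was never found.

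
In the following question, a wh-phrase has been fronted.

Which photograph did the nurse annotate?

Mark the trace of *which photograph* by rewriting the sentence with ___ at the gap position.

Pre-movement form: The nurse did annotate which photograph.
The filler 'which photograph' is interpreted as the direct object of 'annotate'. The gap is right after 'annotate'.

Which photograph did the nurse annotate ___?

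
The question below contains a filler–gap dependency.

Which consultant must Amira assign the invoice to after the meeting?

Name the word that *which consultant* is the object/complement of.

Underlying clause: Amira must assign the invoice to which consultant after the meeting.
'which consultant' functions as the object of the preposition 'to' (recipient of 'assign'). It moves to the left edge, and the trace sits right after 'to':
Which consultant must Amira assign the invoice to ___ after the meeting?

to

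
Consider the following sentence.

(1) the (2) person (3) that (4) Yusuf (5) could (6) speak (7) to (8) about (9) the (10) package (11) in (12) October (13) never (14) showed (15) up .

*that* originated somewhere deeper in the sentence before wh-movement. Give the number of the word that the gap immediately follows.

7

The filler 'that' is interpreted as the object of the preposition 'to'. Fronting leaves a gap immediately after 'to':
The person that Yusuf could speak to ___ about the package in October never showed up.
'to' is word 7.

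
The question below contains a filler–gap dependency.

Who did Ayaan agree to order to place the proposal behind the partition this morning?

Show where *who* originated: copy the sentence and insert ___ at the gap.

Who did Ayaan agree to order ___ to place the proposal behind the partition this morning?

Before movement: Ayaan did agree to order who to place the proposal behind the partition this morning.
The filler 'who' is interpreted as the direct object of 'order'. The gap is right after 'order'.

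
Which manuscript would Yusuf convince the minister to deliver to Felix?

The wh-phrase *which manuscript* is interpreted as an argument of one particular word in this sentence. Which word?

deliver

Before movement: Yusuf would convince the minister to deliver which manuscript to Felix.
'which manuscript' is the direct object of 'deliver'. Fronting leaves a gap immediately after 'deliver':
Which manuscript would Yusuf convince the minister to deliver ___ to Felix?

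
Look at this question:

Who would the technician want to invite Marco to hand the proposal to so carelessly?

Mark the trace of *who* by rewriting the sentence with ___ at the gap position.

Who would the technician want to invite Marco to hand the proposal to ___ so carelessly?

In situ: The technician would want to invite Marco to hand the proposal to who so carelessly.
The filler 'who' is interpreted as the object of the preposition 'to' (recipient of 'hand'). The gap is right after 'to'.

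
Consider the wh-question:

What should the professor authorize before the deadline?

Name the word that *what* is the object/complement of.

In situ: The professor should authorize what before the deadline.
'what' functions as the direct object of 'authorize'. It moves to the left edge, and the trace sits right after 'authorize':
What should the professor authorize ___ before the deadline?

authorize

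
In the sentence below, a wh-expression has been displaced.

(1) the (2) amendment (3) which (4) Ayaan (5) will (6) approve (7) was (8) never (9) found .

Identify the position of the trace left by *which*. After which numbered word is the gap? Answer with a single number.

'which' functions as the direct object of 'approve'. Fronting leaves a gap immediately after 'approve':
The amendment which Ayaan will approve ___ was never found.
'approve' is word 6.

6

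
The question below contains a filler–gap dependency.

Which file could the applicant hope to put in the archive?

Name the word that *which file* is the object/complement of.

put

Underlying clause: The applicant could hope to put which file in the archive.
The filler 'which file' is interpreted as the direct object of 'put'. It moves to the left edge, and the trace sits right after 'put':
Which file could the applicant hope to put ___ in the archive?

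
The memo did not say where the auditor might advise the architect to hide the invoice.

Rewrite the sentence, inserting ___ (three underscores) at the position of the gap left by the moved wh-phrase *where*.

Underlying clause: The auditor might advise the architect to hide the invoice where.
The filler 'where' is interpreted as the locative complement of 'hide'. The gap is right after 'invoice'.

The memo did not say where the auditor might advise the architect to hide the invoice ___.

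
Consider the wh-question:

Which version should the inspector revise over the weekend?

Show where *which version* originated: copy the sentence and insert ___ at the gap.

Underlying clause: The inspector should revise which version over the weekend.
'which version' functions as the direct object of 'revise'. The gap is right after 'revise'.

Which version should the inspector revise ___ over the weekend?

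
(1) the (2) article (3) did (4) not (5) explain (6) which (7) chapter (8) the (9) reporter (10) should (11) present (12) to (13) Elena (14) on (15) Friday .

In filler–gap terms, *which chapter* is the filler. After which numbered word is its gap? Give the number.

In situ: The reporter should present which chapter to Elena on Friday.
'which chapter' is the direct object of 'present'. Fronting leaves a gap immediately after 'present':
The article did not explain which chapter the reporter should present ___ to Elena on Friday.
'present' is word 11.

11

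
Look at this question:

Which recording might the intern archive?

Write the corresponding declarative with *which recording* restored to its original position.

The filler 'which recording' is interpreted as the direct object of 'archive'. It moves to the left edge, and the trace sits right after 'archive':
Which recording might the intern archive ___?

The intern might archive which recording.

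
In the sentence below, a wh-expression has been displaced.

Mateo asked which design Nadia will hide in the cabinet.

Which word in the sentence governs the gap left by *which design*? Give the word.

hide

Pre-movement form: Nadia will hide which design in the cabinet.
'which design' is the direct object of 'hide'. Wh-movement fronts it, leaving a gap right after 'hide':
Mateo asked which design Nadia will hide ___ in the cabinet.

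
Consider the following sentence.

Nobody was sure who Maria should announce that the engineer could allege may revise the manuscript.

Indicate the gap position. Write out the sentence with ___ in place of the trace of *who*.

Nobody was sure who Maria should announce that the engineer could allege ___ may revise the manuscript.

In situ: Maria should announce that the engineer could allege who may revise the manuscript.
'who' is the subject of the clause embedded under 'allege'. The gap is right after 'allege'.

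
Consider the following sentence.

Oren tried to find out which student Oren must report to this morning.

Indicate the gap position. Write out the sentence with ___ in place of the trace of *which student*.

Underlying clause: Oren must report to which student this morning.
'which student' is the object of the preposition 'to'. The gap is right after 'to'.

Oren tried to find out which student Oren must report to ___ this morning.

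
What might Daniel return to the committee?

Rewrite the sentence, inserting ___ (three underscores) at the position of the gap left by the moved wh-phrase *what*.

What might Daniel return ___ to the committee?

In situ: Daniel might return what to the committee.
'what' functions as the direct object of 'return'. The gap is right after 'return'.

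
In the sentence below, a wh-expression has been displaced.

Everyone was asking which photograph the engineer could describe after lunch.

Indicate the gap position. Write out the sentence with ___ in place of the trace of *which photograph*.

Pre-movement form: The engineer could describe which photograph after lunch.
'which photograph' is the direct object of 'describe'. The gap is right after 'describe'.

Everyone was asking which photograph the engineer could describe ___ after lunch.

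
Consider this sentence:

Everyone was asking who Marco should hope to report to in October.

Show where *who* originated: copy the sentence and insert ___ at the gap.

Everyone was asking who Marco should hope to report to ___ in October.

Before movement: Marco should hope to report to who in October.
'who' functions as the object of the preposition 'to'. The gap is right after 'to'.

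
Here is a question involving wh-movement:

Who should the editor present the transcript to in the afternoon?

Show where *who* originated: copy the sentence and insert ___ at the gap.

Who should the editor present the transcript to ___ in the afternoon?

Pre-movement form: The editor should present the transcript to who in the afternoon.
The filler 'who' is interpreted as the object of the preposition 'to' (recipient of 'present'). The gap is right after 'to'.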